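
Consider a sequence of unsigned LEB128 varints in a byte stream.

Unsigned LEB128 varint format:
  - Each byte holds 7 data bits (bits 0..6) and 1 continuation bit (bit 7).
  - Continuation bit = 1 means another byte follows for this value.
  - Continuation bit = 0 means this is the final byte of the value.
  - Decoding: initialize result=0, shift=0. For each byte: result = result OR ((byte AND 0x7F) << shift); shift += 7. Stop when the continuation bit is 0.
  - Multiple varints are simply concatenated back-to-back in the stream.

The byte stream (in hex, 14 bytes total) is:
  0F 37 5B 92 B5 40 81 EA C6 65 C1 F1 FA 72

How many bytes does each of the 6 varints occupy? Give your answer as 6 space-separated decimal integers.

Answer: 1 1 1 3 4 4

Derivation:
  byte[0]=0x0F cont=0 payload=0x0F=15: acc |= 15<<0 -> acc=15 shift=7 [end]
Varint 1: bytes[0:1] = 0F -> value 15 (1 byte(s))
  byte[1]=0x37 cont=0 payload=0x37=55: acc |= 55<<0 -> acc=55 shift=7 [end]
Varint 2: bytes[1:2] = 37 -> value 55 (1 byte(s))
  byte[2]=0x5B cont=0 payload=0x5B=91: acc |= 91<<0 -> acc=91 shift=7 [end]
Varint 3: bytes[2:3] = 5B -> value 91 (1 byte(s))
  byte[3]=0x92 cont=1 payload=0x12=18: acc |= 18<<0 -> acc=18 shift=7
  byte[4]=0xB5 cont=1 payload=0x35=53: acc |= 53<<7 -> acc=6802 shift=14
  byte[5]=0x40 cont=0 payload=0x40=64: acc |= 64<<14 -> acc=1055378 shift=21 [end]
Varint 4: bytes[3:6] = 92 B5 40 -> value 1055378 (3 byte(s))
  byte[6]=0x81 cont=1 payload=0x01=1: acc |= 1<<0 -> acc=1 shift=7
  byte[7]=0xEA cont=1 payload=0x6A=106: acc |= 106<<7 -> acc=13569 shift=14
  byte[8]=0xC6 cont=1 payload=0x46=70: acc |= 70<<14 -> acc=1160449 shift=21
  byte[9]=0x65 cont=0 payload=0x65=101: acc |= 101<<21 -> acc=212972801 shift=28 [end]
Varint 5: bytes[6:10] = 81 EA C6 65 -> value 212972801 (4 byte(s))
  byte[10]=0xC1 cont=1 payload=0x41=65: acc |= 65<<0 -> acc=65 shift=7
  byte[11]=0xF1 cont=1 payload=0x71=113: acc |= 113<<7 -> acc=14529 shift=14
  byte[12]=0xFA cont=1 payload=0x7A=122: acc |= 122<<14 -> acc=2013377 shift=21
  byte[13]=0x72 cont=0 payload=0x72=114: acc |= 114<<21 -> acc=241088705 shift=28 [end]
Varint 6: bytes[10:14] = C1 F1 FA 72 -> value 241088705 (4 byte(s))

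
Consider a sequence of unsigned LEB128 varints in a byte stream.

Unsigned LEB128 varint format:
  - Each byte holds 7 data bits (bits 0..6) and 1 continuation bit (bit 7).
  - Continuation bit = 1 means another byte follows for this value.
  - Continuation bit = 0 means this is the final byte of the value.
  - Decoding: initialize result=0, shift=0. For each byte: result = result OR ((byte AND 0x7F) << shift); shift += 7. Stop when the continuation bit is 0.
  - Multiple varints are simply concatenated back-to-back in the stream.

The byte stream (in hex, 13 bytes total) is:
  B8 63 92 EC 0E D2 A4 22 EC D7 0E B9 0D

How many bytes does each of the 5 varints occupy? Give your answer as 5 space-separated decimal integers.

Answer: 2 3 3 3 2

Derivation:
  byte[0]=0xB8 cont=1 payload=0x38=56: acc |= 56<<0 -> acc=56 shift=7
  byte[1]=0x63 cont=0 payload=0x63=99: acc |= 99<<7 -> acc=12728 shift=14 [end]
Varint 1: bytes[0:2] = B8 63 -> value 12728 (2 byte(s))
  byte[2]=0x92 cont=1 payload=0x12=18: acc |= 18<<0 -> acc=18 shift=7
  byte[3]=0xEC cont=1 payload=0x6C=108: acc |= 108<<7 -> acc=13842 shift=14
  byte[4]=0x0E cont=0 payload=0x0E=14: acc |= 14<<14 -> acc=243218 shift=21 [end]
Varint 2: bytes[2:5] = 92 EC 0E -> value 243218 (3 byte(s))
  byte[5]=0xD2 cont=1 payload=0x52=82: acc |= 82<<0 -> acc=82 shift=7
  byte[6]=0xA4 cont=1 payload=0x24=36: acc |= 36<<7 -> acc=4690 shift=14
  byte[7]=0x22 cont=0 payload=0x22=34: acc |= 34<<14 -> acc=561746 shift=21 [end]
Varint 3: bytes[5:8] = D2 A4 22 -> value 561746 (3 byte(s))
  byte[8]=0xEC cont=1 payload=0x6C=108: acc |= 108<<0 -> acc=108 shift=7
  byte[9]=0xD7 cont=1 payload=0x57=87: acc |= 87<<7 -> acc=11244 shift=14
  byte[10]=0x0E cont=0 payload=0x0E=14: acc |= 14<<14 -> acc=240620 shift=21 [end]
Varint 4: bytes[8:11] = EC D7 0E -> value 240620 (3 byte(s))
  byte[11]=0xB9 cont=1 payload=0x39=57: acc |= 57<<0 -> acc=57 shift=7
  byte[12]=0x0D cont=0 payload=0x0D=13: acc |= 13<<7 -> acc=1721 shift=14 [end]
Varint 5: bytes[11:13] = B9 0D -> value 1721 (2 byte(s))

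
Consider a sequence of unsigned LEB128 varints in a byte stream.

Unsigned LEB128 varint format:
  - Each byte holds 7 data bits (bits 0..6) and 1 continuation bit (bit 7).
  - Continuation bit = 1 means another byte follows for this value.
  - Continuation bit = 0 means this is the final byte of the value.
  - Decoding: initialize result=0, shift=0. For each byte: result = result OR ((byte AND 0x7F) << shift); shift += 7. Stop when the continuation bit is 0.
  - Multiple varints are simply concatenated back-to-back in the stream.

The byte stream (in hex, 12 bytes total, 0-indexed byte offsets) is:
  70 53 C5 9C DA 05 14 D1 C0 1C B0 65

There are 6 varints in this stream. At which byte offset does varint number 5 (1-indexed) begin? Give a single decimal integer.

  byte[0]=0x70 cont=0 payload=0x70=112: acc |= 112<<0 -> acc=112 shift=7 [end]
Varint 1: bytes[0:1] = 70 -> value 112 (1 byte(s))
  byte[1]=0x53 cont=0 payload=0x53=83: acc |= 83<<0 -> acc=83 shift=7 [end]
Varint 2: bytes[1:2] = 53 -> value 83 (1 byte(s))
  byte[2]=0xC5 cont=1 payload=0x45=69: acc |= 69<<0 -> acc=69 shift=7
  byte[3]=0x9C cont=1 payload=0x1C=28: acc |= 28<<7 -> acc=3653 shift=14
  byte[4]=0xDA cont=1 payload=0x5A=90: acc |= 90<<14 -> acc=1478213 shift=21
  byte[5]=0x05 cont=0 payload=0x05=5: acc |= 5<<21 -> acc=11963973 shift=28 [end]
Varint 3: bytes[2:6] = C5 9C DA 05 -> value 11963973 (4 byte(s))
  byte[6]=0x14 cont=0 payload=0x14=20: acc |= 20<<0 -> acc=20 shift=7 [end]
Varint 4: bytes[6:7] = 14 -> value 20 (1 byte(s))
  byte[7]=0xD1 cont=1 payload=0x51=81: acc |= 81<<0 -> acc=81 shift=7
  byte[8]=0xC0 cont=1 payload=0x40=64: acc |= 64<<7 -> acc=8273 shift=14
  byte[9]=0x1C cont=0 payload=0x1C=28: acc |= 28<<14 -> acc=467025 shift=21 [end]
Varint 5: bytes[7:10] = D1 C0 1C -> value 467025 (3 byte(s))
  byte[10]=0xB0 cont=1 payload=0x30=48: acc |= 48<<0 -> acc=48 shift=7
  byte[11]=0x65 cont=0 payload=0x65=101: acc |= 101<<7 -> acc=12976 shift=14 [end]
Varint 6: bytes[10:12] = B0 65 -> value 12976 (2 byte(s))

Answer: 7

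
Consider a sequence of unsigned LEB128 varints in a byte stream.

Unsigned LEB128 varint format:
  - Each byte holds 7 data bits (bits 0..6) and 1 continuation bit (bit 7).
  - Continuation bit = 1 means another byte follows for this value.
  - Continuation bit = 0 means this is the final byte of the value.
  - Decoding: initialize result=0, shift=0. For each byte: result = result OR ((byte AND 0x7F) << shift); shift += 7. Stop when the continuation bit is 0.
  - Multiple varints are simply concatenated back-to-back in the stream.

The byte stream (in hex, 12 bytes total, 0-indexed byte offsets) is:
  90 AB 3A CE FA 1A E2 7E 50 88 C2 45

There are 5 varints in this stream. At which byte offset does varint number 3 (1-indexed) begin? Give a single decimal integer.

  byte[0]=0x90 cont=1 payload=0x10=16: acc |= 16<<0 -> acc=16 shift=7
  byte[1]=0xAB cont=1 payload=0x2B=43: acc |= 43<<7 -> acc=5520 shift=14
  byte[2]=0x3A cont=0 payload=0x3A=58: acc |= 58<<14 -> acc=955792 shift=21 [end]
Varint 1: bytes[0:3] = 90 AB 3A -> value 955792 (3 byte(s))
  byte[3]=0xCE cont=1 payload=0x4E=78: acc |= 78<<0 -> acc=78 shift=7
  byte[4]=0xFA cont=1 payload=0x7A=122: acc |= 122<<7 -> acc=15694 shift=14
  byte[5]=0x1A cont=0 payload=0x1A=26: acc |= 26<<14 -> acc=441678 shift=21 [end]
Varint 2: bytes[3:6] = CE FA 1A -> value 441678 (3 byte(s))
  byte[6]=0xE2 cont=1 payload=0x62=98: acc |= 98<<0 -> acc=98 shift=7
  byte[7]=0x7E cont=0 payload=0x7E=126: acc |= 126<<7 -> acc=16226 shift=14 [end]
Varint 3: bytes[6:8] = E2 7E -> value 16226 (2 byte(s))
  byte[8]=0x50 cont=0 payload=0x50=80: acc |= 80<<0 -> acc=80 shift=7 [end]
Varint 4: bytes[8:9] = 50 -> value 80 (1 byte(s))
  byte[9]=0x88 cont=1 payload=0x08=8: acc |= 8<<0 -> acc=8 shift=7
  byte[10]=0xC2 cont=1 payload=0x42=66: acc |= 66<<7 -> acc=8456 shift=14
  byte[11]=0x45 cont=0 payload=0x45=69: acc |= 69<<14 -> acc=1138952 shift=21 [end]
Varint 5: bytes[9:12] = 88 C2 45 -> value 1138952 (3 byte(s))

Answer: 6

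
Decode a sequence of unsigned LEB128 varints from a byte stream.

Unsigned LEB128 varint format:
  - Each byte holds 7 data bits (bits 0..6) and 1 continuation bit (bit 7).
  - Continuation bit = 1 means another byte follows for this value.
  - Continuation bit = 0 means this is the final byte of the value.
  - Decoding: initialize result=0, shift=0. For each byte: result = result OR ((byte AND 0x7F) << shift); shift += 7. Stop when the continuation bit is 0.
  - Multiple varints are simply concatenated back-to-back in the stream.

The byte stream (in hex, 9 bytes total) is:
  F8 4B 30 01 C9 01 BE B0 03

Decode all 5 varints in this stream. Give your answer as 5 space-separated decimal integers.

  byte[0]=0xF8 cont=1 payload=0x78=120: acc |= 120<<0 -> acc=120 shift=7
  byte[1]=0x4B cont=0 payload=0x4B=75: acc |= 75<<7 -> acc=9720 shift=14 [end]
Varint 1: bytes[0:2] = F8 4B -> value 9720 (2 byte(s))
  byte[2]=0x30 cont=0 payload=0x30=48: acc |= 48<<0 -> acc=48 shift=7 [end]
Varint 2: bytes[2:3] = 30 -> value 48 (1 byte(s))
  byte[3]=0x01 cont=0 payload=0x01=1: acc |= 1<<0 -> acc=1 shift=7 [end]
Varint 3: bytes[3:4] = 01 -> value 1 (1 byte(s))
  byte[4]=0xC9 cont=1 payload=0x49=73: acc |= 73<<0 -> acc=73 shift=7
  byte[5]=0x01 cont=0 payload=0x01=1: acc |= 1<<7 -> acc=201 shift=14 [end]
Varint 4: bytes[4:6] = C9 01 -> value 201 (2 byte(s))
  byte[6]=0xBE cont=1 payload=0x3E=62: acc |= 62<<0 -> acc=62 shift=7
  byte[7]=0xB0 cont=1 payload=0x30=48: acc |= 48<<7 -> acc=6206 shift=14
  byte[8]=0x03 cont=0 payload=0x03=3: acc |= 3<<14 -> acc=55358 shift=21 [end]
Varint 5: bytes[6:9] = BE B0 03 -> value 55358 (3 byte(s))

Answer: 9720 48 1 201 55358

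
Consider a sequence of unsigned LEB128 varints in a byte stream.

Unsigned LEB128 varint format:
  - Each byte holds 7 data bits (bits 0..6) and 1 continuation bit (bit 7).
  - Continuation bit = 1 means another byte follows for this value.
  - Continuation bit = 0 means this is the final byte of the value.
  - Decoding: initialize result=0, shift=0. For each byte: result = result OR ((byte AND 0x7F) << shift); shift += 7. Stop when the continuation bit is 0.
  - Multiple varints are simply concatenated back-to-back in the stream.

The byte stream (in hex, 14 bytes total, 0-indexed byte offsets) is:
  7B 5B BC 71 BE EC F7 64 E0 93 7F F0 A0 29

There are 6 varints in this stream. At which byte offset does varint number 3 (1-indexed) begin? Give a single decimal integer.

  byte[0]=0x7B cont=0 payload=0x7B=123: acc |= 123<<0 -> acc=123 shift=7 [end]
Varint 1: bytes[0:1] = 7B -> value 123 (1 byte(s))
  byte[1]=0x5B cont=0 payload=0x5B=91: acc |= 91<<0 -> acc=91 shift=7 [end]
Varint 2: bytes[1:2] = 5B -> value 91 (1 byte(s))
  byte[2]=0xBC cont=1 payload=0x3C=60: acc |= 60<<0 -> acc=60 shift=7
  byte[3]=0x71 cont=0 payload=0x71=113: acc |= 113<<7 -> acc=14524 shift=14 [end]
Varint 3: bytes[2:4] = BC 71 -> value 14524 (2 byte(s))
  byte[4]=0xBE cont=1 payload=0x3E=62: acc |= 62<<0 -> acc=62 shift=7
  byte[5]=0xEC cont=1 payload=0x6C=108: acc |= 108<<7 -> acc=13886 shift=14
  byte[6]=0xF7 cont=1 payload=0x77=119: acc |= 119<<14 -> acc=1963582 shift=21
  byte[7]=0x64 cont=0 payload=0x64=100: acc |= 100<<21 -> acc=211678782 shift=28 [end]
Varint 4: bytes[4:8] = BE EC F7 64 -> value 211678782 (4 byte(s))
  byte[8]=0xE0 cont=1 payload=0x60=96: acc |= 96<<0 -> acc=96 shift=7
  byte[9]=0x93 cont=1 payload=0x13=19: acc |= 19<<7 -> acc=2528 shift=14
  byte[10]=0x7F cont=0 payload=0x7F=127: acc |= 127<<14 -> acc=2083296 shift=21 [end]
Varint 5: bytes[8:11] = E0 93 7F -> value 2083296 (3 byte(s))
  byte[11]=0xF0 cont=1 payload=0x70=112: acc |= 112<<0 -> acc=112 shift=7
  byte[12]=0xA0 cont=1 payload=0x20=32: acc |= 32<<7 -> acc=4208 shift=14
  byte[13]=0x29 cont=0 payload=0x29=41: acc |= 41<<14 -> acc=675952 shift=21 [end]
Varint 6: bytes[11:14] = F0 A0 29 -> value 675952 (3 byte(s))

Answer: 2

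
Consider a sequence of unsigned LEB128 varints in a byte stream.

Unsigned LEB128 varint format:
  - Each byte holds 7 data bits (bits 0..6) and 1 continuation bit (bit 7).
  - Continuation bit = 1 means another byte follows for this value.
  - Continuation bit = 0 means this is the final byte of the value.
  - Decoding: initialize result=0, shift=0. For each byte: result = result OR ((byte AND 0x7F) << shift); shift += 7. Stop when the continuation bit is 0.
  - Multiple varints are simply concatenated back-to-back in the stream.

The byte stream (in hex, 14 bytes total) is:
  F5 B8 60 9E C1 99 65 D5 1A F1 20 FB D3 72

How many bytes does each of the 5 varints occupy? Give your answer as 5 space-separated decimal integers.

Answer: 3 4 2 2 3

Derivation:
  byte[0]=0xF5 cont=1 payload=0x75=117: acc |= 117<<0 -> acc=117 shift=7
  byte[1]=0xB8 cont=1 payload=0x38=56: acc |= 56<<7 -> acc=7285 shift=14
  byte[2]=0x60 cont=0 payload=0x60=96: acc |= 96<<14 -> acc=1580149 shift=21 [end]
Varint 1: bytes[0:3] = F5 B8 60 -> value 1580149 (3 byte(s))
  byte[3]=0x9E cont=1 payload=0x1E=30: acc |= 30<<0 -> acc=30 shift=7
  byte[4]=0xC1 cont=1 payload=0x41=65: acc |= 65<<7 -> acc=8350 shift=14
  byte[5]=0x99 cont=1 payload=0x19=25: acc |= 25<<14 -> acc=417950 shift=21
  byte[6]=0x65 cont=0 payload=0x65=101: acc |= 101<<21 -> acc=212230302 shift=28 [end]
Varint 2: bytes[3:7] = 9E C1 99 65 -> value 212230302 (4 byte(s))
  byte[7]=0xD5 cont=1 payload=0x55=85: acc |= 85<<0 -> acc=85 shift=7
  byte[8]=0x1A cont=0 payload=0x1A=26: acc |= 26<<7 -> acc=3413 shift=14 [end]
Varint 3: bytes[7:9] = D5 1A -> value 3413 (2 byte(s))
  byte[9]=0xF1 cont=1 payload=0x71=113: acc |= 113<<0 -> acc=113 shift=7
  byte[10]=0x20 cont=0 payload=0x20=32: acc |= 32<<7 -> acc=4209 shift=14 [end]
Varint 4: bytes[9:11] = F1 20 -> value 4209 (2 byte(s))
  byte[11]=0xFB cont=1 payload=0x7B=123: acc |= 123<<0 -> acc=123 shift=7
  byte[12]=0xD3 cont=1 payload=0x53=83: acc |= 83<<7 -> acc=10747 shift=14
  byte[13]=0x72 cont=0 payload=0x72=114: acc |= 114<<14 -> acc=1878523 shift=21 [end]
Varint 5: bytes[11:14] = FB D3 72 -> value 1878523 (3 byte(s))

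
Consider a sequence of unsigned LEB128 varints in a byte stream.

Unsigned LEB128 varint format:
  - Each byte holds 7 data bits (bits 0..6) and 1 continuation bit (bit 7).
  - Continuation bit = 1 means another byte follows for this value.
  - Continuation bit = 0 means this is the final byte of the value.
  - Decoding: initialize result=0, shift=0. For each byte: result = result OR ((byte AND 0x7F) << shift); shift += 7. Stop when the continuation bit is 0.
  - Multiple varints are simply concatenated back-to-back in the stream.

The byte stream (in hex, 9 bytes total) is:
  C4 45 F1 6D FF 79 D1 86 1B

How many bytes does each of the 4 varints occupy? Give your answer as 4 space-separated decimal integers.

Answer: 2 2 2 3

Derivation:
  byte[0]=0xC4 cont=1 payload=0x44=68: acc |= 68<<0 -> acc=68 shift=7
  byte[1]=0x45 cont=0 payload=0x45=69: acc |= 69<<7 -> acc=8900 shift=14 [end]
Varint 1: bytes[0:2] = C4 45 -> value 8900 (2 byte(s))
  byte[2]=0xF1 cont=1 payload=0x71=113: acc |= 113<<0 -> acc=113 shift=7
  byte[3]=0x6D cont=0 payload=0x6D=109: acc |= 109<<7 -> acc=14065 shift=14 [end]
Varint 2: bytes[2:4] = F1 6D -> value 14065 (2 byte(s))
  byte[4]=0xFF cont=1 payload=0x7F=127: acc |= 127<<0 -> acc=127 shift=7
  byte[5]=0x79 cont=0 payload=0x79=121: acc |= 121<<7 -> acc=15615 shift=14 [end]
Varint 3: bytes[4:6] = FF 79 -> value 15615 (2 byte(s))
  byte[6]=0xD1 cont=1 payload=0x51=81: acc |= 81<<0 -> acc=81 shift=7
  byte[7]=0x86 cont=1 payload=0x06=6: acc |= 6<<7 -> acc=849 shift=14
  byte[8]=0x1B cont=0 payload=0x1B=27: acc |= 27<<14 -> acc=443217 shift=21 [end]
Varint 4: bytes[6:9] = D1 86 1B -> value 443217 (3 byte(s))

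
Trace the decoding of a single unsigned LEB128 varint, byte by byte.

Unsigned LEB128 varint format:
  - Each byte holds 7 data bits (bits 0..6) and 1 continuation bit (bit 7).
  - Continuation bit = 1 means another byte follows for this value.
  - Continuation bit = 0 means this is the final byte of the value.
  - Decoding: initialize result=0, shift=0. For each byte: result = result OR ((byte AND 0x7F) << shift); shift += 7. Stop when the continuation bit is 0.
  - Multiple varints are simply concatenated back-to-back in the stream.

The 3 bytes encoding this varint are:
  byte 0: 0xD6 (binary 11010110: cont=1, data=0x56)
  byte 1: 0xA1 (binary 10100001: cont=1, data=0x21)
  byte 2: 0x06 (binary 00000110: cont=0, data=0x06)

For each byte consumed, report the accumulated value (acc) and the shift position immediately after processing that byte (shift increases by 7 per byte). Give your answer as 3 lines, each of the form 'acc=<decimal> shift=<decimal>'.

Answer: acc=86 shift=7
acc=4310 shift=14
acc=102614 shift=21

Derivation:
byte 0=0xD6: payload=0x56=86, contrib = 86<<0 = 86; acc -> 86, shift -> 7
byte 1=0xA1: payload=0x21=33, contrib = 33<<7 = 4224; acc -> 4310, shift -> 14
byte 2=0x06: payload=0x06=6, contrib = 6<<14 = 98304; acc -> 102614, shift -> 21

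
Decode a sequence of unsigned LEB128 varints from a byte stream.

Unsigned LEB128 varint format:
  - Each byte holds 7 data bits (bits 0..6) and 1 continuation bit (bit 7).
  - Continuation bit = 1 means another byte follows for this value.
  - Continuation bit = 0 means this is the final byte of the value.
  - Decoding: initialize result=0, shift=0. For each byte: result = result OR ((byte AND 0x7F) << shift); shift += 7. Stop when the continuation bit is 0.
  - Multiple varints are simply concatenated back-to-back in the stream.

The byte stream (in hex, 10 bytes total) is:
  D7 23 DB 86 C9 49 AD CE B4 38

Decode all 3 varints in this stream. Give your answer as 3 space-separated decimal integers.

  byte[0]=0xD7 cont=1 payload=0x57=87: acc |= 87<<0 -> acc=87 shift=7
  byte[1]=0x23 cont=0 payload=0x23=35: acc |= 35<<7 -> acc=4567 shift=14 [end]
Varint 1: bytes[0:2] = D7 23 -> value 4567 (2 byte(s))
  byte[2]=0xDB cont=1 payload=0x5B=91: acc |= 91<<0 -> acc=91 shift=7
  byte[3]=0x86 cont=1 payload=0x06=6: acc |= 6<<7 -> acc=859 shift=14
  byte[4]=0xC9 cont=1 payload=0x49=73: acc |= 73<<14 -> acc=1196891 shift=21
  byte[5]=0x49 cont=0 payload=0x49=73: acc |= 73<<21 -> acc=154288987 shift=28 [end]
Varint 2: bytes[2:6] = DB 86 C9 49 -> value 154288987 (4 byte(s))
  byte[6]=0xAD cont=1 payload=0x2D=45: acc |= 45<<0 -> acc=45 shift=7
  byte[7]=0xCE cont=1 payload=0x4E=78: acc |= 78<<7 -> acc=10029 shift=14
  byte[8]=0xB4 cont=1 payload=0x34=52: acc |= 52<<14 -> acc=861997 shift=21
  byte[9]=0x38 cont=0 payload=0x38=56: acc |= 56<<21 -> acc=118302509 shift=28 [end]
Varint 3: bytes[6:10] = AD CE B4 38 -> value 118302509 (4 byte(s))

Answer: 4567 154288987 118302509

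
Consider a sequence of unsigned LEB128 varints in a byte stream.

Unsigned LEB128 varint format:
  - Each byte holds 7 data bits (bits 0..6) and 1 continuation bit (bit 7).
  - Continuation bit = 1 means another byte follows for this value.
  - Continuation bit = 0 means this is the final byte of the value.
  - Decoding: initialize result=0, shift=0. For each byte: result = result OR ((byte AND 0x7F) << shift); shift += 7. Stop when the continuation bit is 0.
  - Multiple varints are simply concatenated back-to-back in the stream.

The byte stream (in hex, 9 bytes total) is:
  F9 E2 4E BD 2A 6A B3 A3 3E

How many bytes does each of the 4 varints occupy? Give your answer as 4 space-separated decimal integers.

  byte[0]=0xF9 cont=1 payload=0x79=121: acc |= 121<<0 -> acc=121 shift=7
  byte[1]=0xE2 cont=1 payload=0x62=98: acc |= 98<<7 -> acc=12665 shift=14
  byte[2]=0x4E cont=0 payload=0x4E=78: acc |= 78<<14 -> acc=1290617 shift=21 [end]
Varint 1: bytes[0:3] = F9 E2 4E -> value 1290617 (3 byte(s))
  byte[3]=0xBD cont=1 payload=0x3D=61: acc |= 61<<0 -> acc=61 shift=7
  byte[4]=0x2A cont=0 payload=0x2A=42: acc |= 42<<7 -> acc=5437 shift=14 [end]
Varint 2: bytes[3:5] = BD 2A -> value 5437 (2 byte(s))
  byte[5]=0x6A cont=0 payload=0x6A=106: acc |= 106<<0 -> acc=106 shift=7 [end]
Varint 3: bytes[5:6] = 6A -> value 106 (1 byte(s))
  byte[6]=0xB3 cont=1 payload=0x33=51: acc |= 51<<0 -> acc=51 shift=7
  byte[7]=0xA3 cont=1 payload=0x23=35: acc |= 35<<7 -> acc=4531 shift=14
  byte[8]=0x3E cont=0 payload=0x3E=62: acc |= 62<<14 -> acc=1020339 shift=21 [end]
Varint 4: bytes[6:9] = B3 A3 3E -> value 1020339 (3 byte(s))

Answer: 3 2 1 3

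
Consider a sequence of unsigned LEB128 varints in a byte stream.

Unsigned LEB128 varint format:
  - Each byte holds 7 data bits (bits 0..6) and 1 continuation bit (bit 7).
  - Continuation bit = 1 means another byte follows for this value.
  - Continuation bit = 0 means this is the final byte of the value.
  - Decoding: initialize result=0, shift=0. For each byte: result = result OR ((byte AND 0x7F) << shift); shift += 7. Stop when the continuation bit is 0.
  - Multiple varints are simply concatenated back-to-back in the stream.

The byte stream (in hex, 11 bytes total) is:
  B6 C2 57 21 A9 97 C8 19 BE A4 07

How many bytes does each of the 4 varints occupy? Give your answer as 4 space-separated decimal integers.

Answer: 3 1 4 3

Derivation:
  byte[0]=0xB6 cont=1 payload=0x36=54: acc |= 54<<0 -> acc=54 shift=7
  byte[1]=0xC2 cont=1 payload=0x42=66: acc |= 66<<7 -> acc=8502 shift=14
  byte[2]=0x57 cont=0 payload=0x57=87: acc |= 87<<14 -> acc=1433910 shift=21 [end]
Varint 1: bytes[0:3] = B6 C2 57 -> value 1433910 (3 byte(s))
  byte[3]=0x21 cont=0 payload=0x21=33: acc |= 33<<0 -> acc=33 shift=7 [end]
Varint 2: bytes[3:4] = 21 -> value 33 (1 byte(s))
  byte[4]=0xA9 cont=1 payload=0x29=41: acc |= 41<<0 -> acc=41 shift=7
  byte[5]=0x97 cont=1 payload=0x17=23: acc |= 23<<7 -> acc=2985 shift=14
  byte[6]=0xC8 cont=1 payload=0x48=72: acc |= 72<<14 -> acc=1182633 shift=21
  byte[7]=0x19 cont=0 payload=0x19=25: acc |= 25<<21 -> acc=53611433 shift=28 [end]
Varint 3: bytes[4:8] = A9 97 C8 19 -> value 53611433 (4 byte(s))
  byte[8]=0xBE cont=1 payload=0x3E=62: acc |= 62<<0 -> acc=62 shift=7
  byte[9]=0xA4 cont=1 payload=0x24=36: acc |= 36<<7 -> acc=4670 shift=14
  byte[10]=0x07 cont=0 payload=0x07=7: acc |= 7<<14 -> acc=119358 shift=21 [end]
Varint 4: bytes[8:11] = BE A4 07 -> value 119358 (3 byte(s))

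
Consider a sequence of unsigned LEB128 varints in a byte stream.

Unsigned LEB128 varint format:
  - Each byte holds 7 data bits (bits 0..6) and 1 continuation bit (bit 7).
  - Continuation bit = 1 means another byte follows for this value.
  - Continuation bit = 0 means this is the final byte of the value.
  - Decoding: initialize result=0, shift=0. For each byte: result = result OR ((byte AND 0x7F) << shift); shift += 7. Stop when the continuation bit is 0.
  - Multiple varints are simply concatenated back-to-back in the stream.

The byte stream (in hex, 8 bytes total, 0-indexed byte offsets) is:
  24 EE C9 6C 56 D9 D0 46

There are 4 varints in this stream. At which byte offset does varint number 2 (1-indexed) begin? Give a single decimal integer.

Answer: 1

Derivation:
  byte[0]=0x24 cont=0 payload=0x24=36: acc |= 36<<0 -> acc=36 shift=7 [end]
Varint 1: bytes[0:1] = 24 -> value 36 (1 byte(s))
  byte[1]=0xEE cont=1 payload=0x6E=110: acc |= 110<<0 -> acc=110 shift=7
  byte[2]=0xC9 cont=1 payload=0x49=73: acc |= 73<<7 -> acc=9454 shift=14
  byte[3]=0x6C cont=0 payload=0x6C=108: acc |= 108<<14 -> acc=1778926 shift=21 [end]
Varint 2: bytes[1:4] = EE C9 6C -> value 1778926 (3 byte(s))
  byte[4]=0x56 cont=0 payload=0x56=86: acc |= 86<<0 -> acc=86 shift=7 [end]
Varint 3: bytes[4:5] = 56 -> value 86 (1 byte(s))
  byte[5]=0xD9 cont=1 payload=0x59=89: acc |= 89<<0 -> acc=89 shift=7
  byte[6]=0xD0 cont=1 payload=0x50=80: acc |= 80<<7 -> acc=10329 shift=14
  byte[7]=0x46 cont=0 payload=0x46=70: acc |= 70<<14 -> acc=1157209 shift=21 [end]
Varint 4: bytes[5:8] = D9 D0 46 -> value 1157209 (3 byte(s))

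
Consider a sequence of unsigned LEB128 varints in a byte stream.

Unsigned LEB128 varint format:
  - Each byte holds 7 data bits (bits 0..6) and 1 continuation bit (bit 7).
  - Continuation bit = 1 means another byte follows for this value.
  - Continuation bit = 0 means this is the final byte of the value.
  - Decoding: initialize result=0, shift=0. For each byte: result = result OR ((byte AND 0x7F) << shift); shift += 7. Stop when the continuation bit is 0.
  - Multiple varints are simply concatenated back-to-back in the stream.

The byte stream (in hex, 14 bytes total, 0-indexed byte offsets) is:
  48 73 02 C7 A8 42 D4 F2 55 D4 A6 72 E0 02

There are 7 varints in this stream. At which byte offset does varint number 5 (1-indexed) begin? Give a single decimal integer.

  byte[0]=0x48 cont=0 payload=0x48=72: acc |= 72<<0 -> acc=72 shift=7 [end]
Varint 1: bytes[0:1] = 48 -> value 72 (1 byte(s))
  byte[1]=0x73 cont=0 payload=0x73=115: acc |= 115<<0 -> acc=115 shift=7 [end]
Varint 2: bytes[1:2] = 73 -> value 115 (1 byte(s))
  byte[2]=0x02 cont=0 payload=0x02=2: acc |= 2<<0 -> acc=2 shift=7 [end]
Varint 3: bytes[2:3] = 02 -> value 2 (1 byte(s))
  byte[3]=0xC7 cont=1 payload=0x47=71: acc |= 71<<0 -> acc=71 shift=7
  byte[4]=0xA8 cont=1 payload=0x28=40: acc |= 40<<7 -> acc=5191 shift=14
  byte[5]=0x42 cont=0 payload=0x42=66: acc |= 66<<14 -> acc=1086535 shift=21 [end]
Varint 4: bytes[3:6] = C7 A8 42 -> value 1086535 (3 byte(s))
  byte[6]=0xD4 cont=1 payload=0x54=84: acc |= 84<<0 -> acc=84 shift=7
  byte[7]=0xF2 cont=1 payload=0x72=114: acc |= 114<<7 -> acc=14676 shift=14
  byte[8]=0x55 cont=0 payload=0x55=85: acc |= 85<<14 -> acc=1407316 shift=21 [end]
Varint 5: bytes[6:9] = D4 F2 55 -> value 1407316 (3 byte(s))
  byte[9]=0xD4 cont=1 payload=0x54=84: acc |= 84<<0 -> acc=84 shift=7
  byte[10]=0xA6 cont=1 payload=0x26=38: acc |= 38<<7 -> acc=4948 shift=14
  byte[11]=0x72 cont=0 payload=0x72=114: acc |= 114<<14 -> acc=1872724 shift=21 [end]
Varint 6: bytes[9:12] = D4 A6 72 -> value 1872724 (3 byte(s))
  byte[12]=0xE0 cont=1 payload=0x60=96: acc |= 96<<0 -> acc=96 shift=7
  byte[13]=0x02 cont=0 payload=0x02=2: acc |= 2<<7 -> acc=352 shift=14 [end]
Varint 7: bytes[12:14] = E0 02 -> value 352 (2 byte(s))

Answer: 6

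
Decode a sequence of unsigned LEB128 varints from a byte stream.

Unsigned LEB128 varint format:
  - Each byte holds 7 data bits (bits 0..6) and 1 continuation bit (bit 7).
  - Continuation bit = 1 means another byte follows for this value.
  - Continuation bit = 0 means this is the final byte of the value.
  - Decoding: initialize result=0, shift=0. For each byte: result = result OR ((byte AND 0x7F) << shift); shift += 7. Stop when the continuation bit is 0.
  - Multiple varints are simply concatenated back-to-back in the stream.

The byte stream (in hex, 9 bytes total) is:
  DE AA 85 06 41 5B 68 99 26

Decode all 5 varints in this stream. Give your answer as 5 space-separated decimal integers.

  byte[0]=0xDE cont=1 payload=0x5E=94: acc |= 94<<0 -> acc=94 shift=7
  byte[1]=0xAA cont=1 payload=0x2A=42: acc |= 42<<7 -> acc=5470 shift=14
  byte[2]=0x85 cont=1 payload=0x05=5: acc |= 5<<14 -> acc=87390 shift=21
  byte[3]=0x06 cont=0 payload=0x06=6: acc |= 6<<21 -> acc=12670302 shift=28 [end]
Varint 1: bytes[0:4] = DE AA 85 06 -> value 12670302 (4 byte(s))
  byte[4]=0x41 cont=0 payload=0x41=65: acc |= 65<<0 -> acc=65 shift=7 [end]
Varint 2: bytes[4:5] = 41 -> value 65 (1 byte(s))
  byte[5]=0x5B cont=0 payload=0x5B=91: acc |= 91<<0 -> acc=91 shift=7 [end]
Varint 3: bytes[5:6] = 5B -> value 91 (1 byte(s))
  byte[6]=0x68 cont=0 payload=0x68=104: acc |= 104<<0 -> acc=104 shift=7 [end]
Varint 4: bytes[6:7] = 68 -> value 104 (1 byte(s))
  byte[7]=0x99 cont=1 payload=0x19=25: acc |= 25<<0 -> acc=25 shift=7
  byte[8]=0x26 cont=0 payload=0x26=38: acc |= 38<<7 -> acc=4889 shift=14 [end]
Varint 5: bytes[7:9] = 99 26 -> value 4889 (2 byte(s))

Answer: 12670302 65 91 104 4889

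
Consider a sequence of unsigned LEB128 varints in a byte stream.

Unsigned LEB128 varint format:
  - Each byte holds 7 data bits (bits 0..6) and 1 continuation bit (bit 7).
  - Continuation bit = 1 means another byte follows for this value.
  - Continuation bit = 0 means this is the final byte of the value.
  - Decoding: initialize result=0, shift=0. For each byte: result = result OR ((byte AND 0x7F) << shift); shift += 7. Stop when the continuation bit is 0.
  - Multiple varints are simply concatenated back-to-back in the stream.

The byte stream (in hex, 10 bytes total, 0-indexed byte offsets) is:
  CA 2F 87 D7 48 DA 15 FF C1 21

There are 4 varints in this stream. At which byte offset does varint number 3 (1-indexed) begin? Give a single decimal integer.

Answer: 5

Derivation:
  byte[0]=0xCA cont=1 payload=0x4A=74: acc |= 74<<0 -> acc=74 shift=7
  byte[1]=0x2F cont=0 payload=0x2F=47: acc |= 47<<7 -> acc=6090 shift=14 [end]
Varint 1: bytes[0:2] = CA 2F -> value 6090 (2 byte(s))
  byte[2]=0x87 cont=1 payload=0x07=7: acc |= 7<<0 -> acc=7 shift=7
  byte[3]=0xD7 cont=1 payload=0x57=87: acc |= 87<<7 -> acc=11143 shift=14
  byte[4]=0x48 cont=0 payload=0x48=72: acc |= 72<<14 -> acc=1190791 shift=21 [end]
Varint 2: bytes[2:5] = 87 D7 48 -> value 1190791 (3 byte(s))
  byte[5]=0xDA cont=1 payload=0x5A=90: acc |= 90<<0 -> acc=90 shift=7
  byte[6]=0x15 cont=0 payload=0x15=21: acc |= 21<<7 -> acc=2778 shift=14 [end]
Varint 3: bytes[5:7] = DA 15 -> value 2778 (2 byte(s))
  byte[7]=0xFF cont=1 payload=0x7F=127: acc |= 127<<0 -> acc=127 shift=7
  byte[8]=0xC1 cont=1 payload=0x41=65: acc |= 65<<7 -> acc=8447 shift=14
  byte[9]=0x21 cont=0 payload=0x21=33: acc |= 33<<14 -> acc=549119 shift=21 [end]
Varint 4: bytes[7:10] = FF C1 21 -> value 549119 (3 byte(s))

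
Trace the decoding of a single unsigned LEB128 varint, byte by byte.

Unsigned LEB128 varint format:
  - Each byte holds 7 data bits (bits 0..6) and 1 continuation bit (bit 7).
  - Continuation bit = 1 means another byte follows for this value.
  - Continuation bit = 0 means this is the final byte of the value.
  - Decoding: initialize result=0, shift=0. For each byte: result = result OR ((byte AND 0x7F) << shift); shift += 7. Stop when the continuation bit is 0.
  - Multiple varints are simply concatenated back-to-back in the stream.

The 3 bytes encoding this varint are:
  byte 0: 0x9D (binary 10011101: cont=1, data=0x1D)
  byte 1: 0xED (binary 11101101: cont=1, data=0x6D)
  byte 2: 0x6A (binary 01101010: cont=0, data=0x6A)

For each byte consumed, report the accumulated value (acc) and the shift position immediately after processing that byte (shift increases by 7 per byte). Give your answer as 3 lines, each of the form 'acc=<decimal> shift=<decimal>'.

Answer: acc=29 shift=7
acc=13981 shift=14
acc=1750685 shift=21

Derivation:
byte 0=0x9D: payload=0x1D=29, contrib = 29<<0 = 29; acc -> 29, shift -> 7
byte 1=0xED: payload=0x6D=109, contrib = 109<<7 = 13952; acc -> 13981, shift -> 14
byte 2=0x6A: payload=0x6A=106, contrib = 106<<14 = 1736704; acc -> 1750685, shift -> 21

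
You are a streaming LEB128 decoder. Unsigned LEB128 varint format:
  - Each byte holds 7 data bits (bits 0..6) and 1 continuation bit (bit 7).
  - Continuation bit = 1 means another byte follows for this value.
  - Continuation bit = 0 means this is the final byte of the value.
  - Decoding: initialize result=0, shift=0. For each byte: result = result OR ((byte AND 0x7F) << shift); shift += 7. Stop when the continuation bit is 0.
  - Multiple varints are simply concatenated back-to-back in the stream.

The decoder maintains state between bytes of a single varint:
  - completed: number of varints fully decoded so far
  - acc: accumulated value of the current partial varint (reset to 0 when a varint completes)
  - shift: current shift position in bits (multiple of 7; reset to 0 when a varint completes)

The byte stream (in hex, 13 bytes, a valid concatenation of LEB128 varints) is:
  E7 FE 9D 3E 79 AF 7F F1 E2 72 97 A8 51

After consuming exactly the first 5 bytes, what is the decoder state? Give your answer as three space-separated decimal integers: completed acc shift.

Answer: 2 0 0

Derivation:
byte[0]=0xE7 cont=1 payload=0x67: acc |= 103<<0 -> completed=0 acc=103 shift=7
byte[1]=0xFE cont=1 payload=0x7E: acc |= 126<<7 -> completed=0 acc=16231 shift=14
byte[2]=0x9D cont=1 payload=0x1D: acc |= 29<<14 -> completed=0 acc=491367 shift=21
byte[3]=0x3E cont=0 payload=0x3E: varint #1 complete (value=130514791); reset -> completed=1 acc=0 shift=0
byte[4]=0x79 cont=0 payload=0x79: varint #2 complete (value=121); reset -> completed=2 acc=0 shift=0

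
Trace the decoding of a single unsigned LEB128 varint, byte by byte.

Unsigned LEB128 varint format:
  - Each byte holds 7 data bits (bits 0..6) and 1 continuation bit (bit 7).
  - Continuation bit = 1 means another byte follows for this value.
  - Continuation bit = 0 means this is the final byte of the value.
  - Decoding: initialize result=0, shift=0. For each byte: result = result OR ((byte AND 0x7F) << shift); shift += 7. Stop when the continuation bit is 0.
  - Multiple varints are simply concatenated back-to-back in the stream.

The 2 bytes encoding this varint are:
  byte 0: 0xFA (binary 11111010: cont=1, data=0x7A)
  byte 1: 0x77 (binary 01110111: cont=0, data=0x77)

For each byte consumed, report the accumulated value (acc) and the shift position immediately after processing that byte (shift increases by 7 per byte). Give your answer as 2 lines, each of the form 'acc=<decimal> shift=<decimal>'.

Answer: acc=122 shift=7
acc=15354 shift=14

Derivation:
byte 0=0xFA: payload=0x7A=122, contrib = 122<<0 = 122; acc -> 122, shift -> 7
byte 1=0x77: payload=0x77=119, contrib = 119<<7 = 15232; acc -> 15354, shift -> 14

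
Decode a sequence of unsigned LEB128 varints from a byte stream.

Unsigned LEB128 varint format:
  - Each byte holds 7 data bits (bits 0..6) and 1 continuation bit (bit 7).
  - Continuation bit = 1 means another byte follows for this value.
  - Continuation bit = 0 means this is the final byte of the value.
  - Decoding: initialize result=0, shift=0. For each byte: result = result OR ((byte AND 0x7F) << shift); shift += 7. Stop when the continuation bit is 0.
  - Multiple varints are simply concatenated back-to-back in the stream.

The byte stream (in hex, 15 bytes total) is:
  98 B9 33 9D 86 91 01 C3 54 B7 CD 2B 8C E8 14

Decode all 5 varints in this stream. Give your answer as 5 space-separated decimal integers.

Answer: 842904 2376477 10819 714423 341004

Derivation:
  byte[0]=0x98 cont=1 payload=0x18=24: acc |= 24<<0 -> acc=24 shift=7
  byte[1]=0xB9 cont=1 payload=0x39=57: acc |= 57<<7 -> acc=7320 shift=14
  byte[2]=0x33 cont=0 payload=0x33=51: acc |= 51<<14 -> acc=842904 shift=21 [end]
Varint 1: bytes[0:3] = 98 B9 33 -> value 842904 (3 byte(s))
  byte[3]=0x9D cont=1 payload=0x1D=29: acc |= 29<<0 -> acc=29 shift=7
  byte[4]=0x86 cont=1 payload=0x06=6: acc |= 6<<7 -> acc=797 shift=14
  byte[5]=0x91 cont=1 payload=0x11=17: acc |= 17<<14 -> acc=279325 shift=21
  byte[6]=0x01 cont=0 payload=0x01=1: acc |= 1<<21 -> acc=2376477 shift=28 [end]
Varint 2: bytes[3:7] = 9D 86 91 01 -> value 2376477 (4 byte(s))
  byte[7]=0xC3 cont=1 payload=0x43=67: acc |= 67<<0 -> acc=67 shift=7
  byte[8]=0x54 cont=0 payload=0x54=84: acc |= 84<<7 -> acc=10819 shift=14 [end]
Varint 3: bytes[7:9] = C3 54 -> value 10819 (2 byte(s))
  byte[9]=0xB7 cont=1 payload=0x37=55: acc |= 55<<0 -> acc=55 shift=7
  byte[10]=0xCD cont=1 payload=0x4D=77: acc |= 77<<7 -> acc=9911 shift=14
  byte[11]=0x2B cont=0 payload=0x2B=43: acc |= 43<<14 -> acc=714423 shift=21 [end]
Varint 4: bytes[9:12] = B7 CD 2B -> value 714423 (3 byte(s))
  byte[12]=0x8C cont=1 payload=0x0C=12: acc |= 12<<0 -> acc=12 shift=7
  byte[13]=0xE8 cont=1 payload=0x68=104: acc |= 104<<7 -> acc=13324 shift=14
  byte[14]=0x14 cont=0 payload=0x14=20: acc |= 20<<14 -> acc=341004 shift=21 [end]
Varint 5: bytes[12:15] = 8C E8 14 -> value 341004 (3 byte(s))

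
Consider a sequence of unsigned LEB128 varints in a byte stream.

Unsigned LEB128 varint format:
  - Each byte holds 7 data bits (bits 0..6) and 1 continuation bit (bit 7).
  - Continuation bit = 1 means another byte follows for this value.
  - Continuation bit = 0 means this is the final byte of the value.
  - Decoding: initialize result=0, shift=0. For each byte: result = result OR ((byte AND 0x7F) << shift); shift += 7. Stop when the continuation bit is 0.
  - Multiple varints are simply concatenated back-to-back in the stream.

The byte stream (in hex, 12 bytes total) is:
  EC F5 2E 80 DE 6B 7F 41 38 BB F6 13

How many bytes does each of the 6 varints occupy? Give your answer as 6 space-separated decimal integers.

  byte[0]=0xEC cont=1 payload=0x6C=108: acc |= 108<<0 -> acc=108 shift=7
  byte[1]=0xF5 cont=1 payload=0x75=117: acc |= 117<<7 -> acc=15084 shift=14
  byte[2]=0x2E cont=0 payload=0x2E=46: acc |= 46<<14 -> acc=768748 shift=21 [end]
Varint 1: bytes[0:3] = EC F5 2E -> value 768748 (3 byte(s))
  byte[3]=0x80 cont=1 payload=0x00=0: acc |= 0<<0 -> acc=0 shift=7
  byte[4]=0xDE cont=1 payload=0x5E=94: acc |= 94<<7 -> acc=12032 shift=14
  byte[5]=0x6B cont=0 payload=0x6B=107: acc |= 107<<14 -> acc=1765120 shift=21 [end]
Varint 2: bytes[3:6] = 80 DE 6B -> value 1765120 (3 byte(s))
  byte[6]=0x7F cont=0 payload=0x7F=127: acc |= 127<<0 -> acc=127 shift=7 [end]
Varint 3: bytes[6:7] = 7F -> value 127 (1 byte(s))
  byte[7]=0x41 cont=0 payload=0x41=65: acc |= 65<<0 -> acc=65 shift=7 [end]
Varint 4: bytes[7:8] = 41 -> value 65 (1 byte(s))
  byte[8]=0x38 cont=0 payload=0x38=56: acc |= 56<<0 -> acc=56 shift=7 [end]
Varint 5: bytes[8:9] = 38 -> value 56 (1 byte(s))
  byte[9]=0xBB cont=1 payload=0x3B=59: acc |= 59<<0 -> acc=59 shift=7
  byte[10]=0xF6 cont=1 payload=0x76=118: acc |= 118<<7 -> acc=15163 shift=14
  byte[11]=0x13 cont=0 payload=0x13=19: acc |= 19<<14 -> acc=326459 shift=21 [end]
Varint 6: bytes[9:12] = BB F6 13 -> value 326459 (3 byte(s))

Answer: 3 3 1 1 1 3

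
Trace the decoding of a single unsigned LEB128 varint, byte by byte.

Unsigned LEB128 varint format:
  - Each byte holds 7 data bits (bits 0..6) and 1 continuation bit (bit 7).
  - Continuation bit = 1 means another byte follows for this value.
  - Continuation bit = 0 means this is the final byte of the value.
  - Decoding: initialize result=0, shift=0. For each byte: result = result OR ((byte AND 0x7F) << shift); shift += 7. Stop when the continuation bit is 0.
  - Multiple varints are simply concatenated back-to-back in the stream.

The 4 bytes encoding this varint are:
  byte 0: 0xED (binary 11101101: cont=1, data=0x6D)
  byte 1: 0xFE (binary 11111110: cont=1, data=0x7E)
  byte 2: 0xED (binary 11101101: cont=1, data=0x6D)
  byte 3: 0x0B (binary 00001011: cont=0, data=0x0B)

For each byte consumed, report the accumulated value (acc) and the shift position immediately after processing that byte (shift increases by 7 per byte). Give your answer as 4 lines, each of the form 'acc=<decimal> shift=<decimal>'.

Answer: acc=109 shift=7
acc=16237 shift=14
acc=1802093 shift=21
acc=24870765 shift=28

Derivation:
byte 0=0xED: payload=0x6D=109, contrib = 109<<0 = 109; acc -> 109, shift -> 7
byte 1=0xFE: payload=0x7E=126, contrib = 126<<7 = 16128; acc -> 16237, shift -> 14
byte 2=0xED: payload=0x6D=109, contrib = 109<<14 = 1785856; acc -> 1802093, shift -> 21
byte 3=0x0B: payload=0x0B=11, contrib = 11<<21 = 23068672; acc -> 24870765, shift -> 28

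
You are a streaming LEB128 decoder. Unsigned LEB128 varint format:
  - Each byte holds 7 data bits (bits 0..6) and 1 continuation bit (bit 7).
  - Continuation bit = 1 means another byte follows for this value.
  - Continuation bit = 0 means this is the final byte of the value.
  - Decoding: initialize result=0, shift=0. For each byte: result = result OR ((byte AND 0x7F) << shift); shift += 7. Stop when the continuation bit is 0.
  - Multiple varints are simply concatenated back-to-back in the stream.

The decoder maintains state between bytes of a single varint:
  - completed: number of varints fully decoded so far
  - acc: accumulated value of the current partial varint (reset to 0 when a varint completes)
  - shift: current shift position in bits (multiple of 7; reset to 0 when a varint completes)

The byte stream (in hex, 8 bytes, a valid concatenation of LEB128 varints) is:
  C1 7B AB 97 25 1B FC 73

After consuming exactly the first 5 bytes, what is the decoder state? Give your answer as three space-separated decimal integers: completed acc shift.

Answer: 2 0 0

Derivation:
byte[0]=0xC1 cont=1 payload=0x41: acc |= 65<<0 -> completed=0 acc=65 shift=7
byte[1]=0x7B cont=0 payload=0x7B: varint #1 complete (value=15809); reset -> completed=1 acc=0 shift=0
byte[2]=0xAB cont=1 payload=0x2B: acc |= 43<<0 -> completed=1 acc=43 shift=7
byte[3]=0x97 cont=1 payload=0x17: acc |= 23<<7 -> completed=1 acc=2987 shift=14
byte[4]=0x25 cont=0 payload=0x25: varint #2 complete (value=609195); reset -> completed=2 acc=0 shift=0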